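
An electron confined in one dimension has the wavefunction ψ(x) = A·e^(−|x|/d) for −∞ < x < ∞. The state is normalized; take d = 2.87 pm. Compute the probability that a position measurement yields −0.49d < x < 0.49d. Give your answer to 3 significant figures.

P ≈ 0.625

|ψ|² is the probability density, so P = ∫_{−0.49d}^{0.49d} |ψ|² dx.
The normalization integral ∫|ψ|²dx over the whole domain equals d·A², and A² cancels in the ratio.
By symmetry take twice the x ≥ 0 contribution in numerator and denominator; the 2's cancel. Let u = x/d; then A² and the length scale cancel, so P = ∫_{0}^{0.49} e^(-2·u) du ÷ ∫_{0}^{∞} e^(-2·u) du.
An antiderivative of e^(-2·u) is -e^(-2·u)/2; evaluating from 0 to 0.49 gives 1/2 - e^(-49/50)/2, while the full integral is 1/2.
This works out to P = 0.6247.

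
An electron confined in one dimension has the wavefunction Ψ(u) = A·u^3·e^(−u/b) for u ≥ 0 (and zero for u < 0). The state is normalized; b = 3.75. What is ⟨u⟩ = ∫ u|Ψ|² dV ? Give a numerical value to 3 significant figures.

⟨u⟩ ≈ 13.1

By definition ⟨u⟩ = ∫ u |Ψ(u)|² du.
Recall ∫₀^∞ u^m e^(−u/β) du = m!·β^(m+1), the ratio of the moment integral to the normalization integral gives ⟨u⟩ = 7·b/2.
Putting b = 3.75 gives 13.13.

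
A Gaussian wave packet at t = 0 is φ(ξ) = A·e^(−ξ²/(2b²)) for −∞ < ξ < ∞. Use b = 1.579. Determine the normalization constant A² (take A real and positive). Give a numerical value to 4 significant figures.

We need A² ∫|f|² dξ = 1, taking the integral from −∞ to ∞.
Carrying out the integral gives A² · √(π)·b.
So A² = (√(π)·b)^(−1).
Substituting b = 1.579 gives A² = 0.35731, so A = 0.59775.

A^2 ≈ 0.3573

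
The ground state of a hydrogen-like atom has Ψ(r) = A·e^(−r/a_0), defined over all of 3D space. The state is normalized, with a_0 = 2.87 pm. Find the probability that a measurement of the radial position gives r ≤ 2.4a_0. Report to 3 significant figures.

Integrate the radial probability density 4πr²|Ψ|² over r ≤ 2.4a_0.
A² is fixed by ∫₀^∞ 4πr²|Ψ|² dr = 1, i.e. A² = (π·a_0^3)^(−1).
Substituting u = r/a_0, A², 4π and the length scale all cancel in the ratio: P = ∫_{0}^{2.4} u^2·e^(-2·u) du / ∫_{0}^{∞} u^2·e^(-2·u) du.
Using ∫ u^2·e^(-2·u) du = -(2·u^2 + 2·u + 1)·e^(-2·u)/4, the numerator is 1/4 - 433·e^(-24/5)/100 and the denominator is 1/4.
This evaluates to P = 0.8575.

P ≈ 0.857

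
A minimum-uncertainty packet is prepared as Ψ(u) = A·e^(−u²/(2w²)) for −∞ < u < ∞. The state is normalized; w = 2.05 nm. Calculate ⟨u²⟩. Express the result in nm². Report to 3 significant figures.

⟨u^2⟩ ≈ 2.10 nm^2

By definition ⟨u²⟩ = ∫ u^2 |Ψ(u)|² du.
Using the Gaussian integral ∫_{−∞}^{∞} e^(−αu²) du = √(π/α), since the A² factors cancel between numerator and denominator, ⟨u²⟩ = w^2/2.
With w = 2.05, ⟨u^2⟩ = 2.101.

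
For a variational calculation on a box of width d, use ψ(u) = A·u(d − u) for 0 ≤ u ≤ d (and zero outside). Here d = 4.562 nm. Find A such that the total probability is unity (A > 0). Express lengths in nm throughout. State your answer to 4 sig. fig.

Normalization requires ∫|ψ|² du = 1, integrated from 0 to d.
The integral (without the A² prefactor) comes out to d^5/30.
So A² = (d^5/30)^(−1).
Substituting d = 4.562 gives A² = 0.015183, so A = 0.12322.

A ≈ 0.1232 nm^(-5/2)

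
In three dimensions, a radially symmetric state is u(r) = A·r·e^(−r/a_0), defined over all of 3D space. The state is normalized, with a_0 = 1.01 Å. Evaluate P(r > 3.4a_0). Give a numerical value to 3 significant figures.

P ≈ 0.192

With dV = 4πr²dr, the probability is ∫|u|² dV over r > 3.4a_0.
A² is fixed by ∫₀^∞ 4πr²|u|² dr = 1, i.e. A² = (3·π·a_0^5)^(−1).
Let t = r/a_0; then A², 4π and the length scale all cancel, so P = ∫_{3.4}^{∞} t^4·e^(-2·t) dt ÷ ∫_{0}^{∞} t^4·e^(-2·t) dt.
Using ∫ t^4·e^(-2·t) dt = -(t^4/2 + t^3 + 3·t^2/2 + 3·t/2 + 3/4)·e^(-2·t), the numerator is ≈ 0.14402 and the denominator is 3/4.
The region integral divided by the full integral gives P = 0.1920.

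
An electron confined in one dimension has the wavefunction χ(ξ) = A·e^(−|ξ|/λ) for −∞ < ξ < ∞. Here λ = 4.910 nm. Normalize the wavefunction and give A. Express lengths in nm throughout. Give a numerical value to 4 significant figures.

A ≈ 0.4513 nm^(-1/2)

We need A² ∫|f|² dξ = 1, taking the integral from −∞ to ∞.
With ∫₀^∞ ξ^0 e^(−αξ) dξ = 0!/α^1, carrying out the integral gives A² · λ.
Substituting λ = 4.910 gives A² = 0.20367, so A = 0.45129.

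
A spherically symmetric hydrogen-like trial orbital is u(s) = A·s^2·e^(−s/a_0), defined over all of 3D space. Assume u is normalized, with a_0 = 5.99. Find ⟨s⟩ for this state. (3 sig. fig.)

⟨s⟩ ≈ 21.0

By definition ⟨s⟩ = ∫ s |u(s)|² 4πs² ds.
Evaluating both integrals, ⟨s⟩ = 7·a_0/2.
Putting a_0 = 5.99 gives 20.97.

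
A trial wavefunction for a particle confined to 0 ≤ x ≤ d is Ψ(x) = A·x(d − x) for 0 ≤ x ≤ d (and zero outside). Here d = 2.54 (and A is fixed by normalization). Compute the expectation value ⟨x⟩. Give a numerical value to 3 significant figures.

⟨x⟩ = ∫ x |Ψ|² dx over the full domain.
Expanding the polynomial and integrating term by term, since the A² factors cancel between numerator and denominator, ⟨x⟩ = d/2.
With d = 2.54, ⟨x⟩ = 1.270.

⟨x⟩ ≈ 1.27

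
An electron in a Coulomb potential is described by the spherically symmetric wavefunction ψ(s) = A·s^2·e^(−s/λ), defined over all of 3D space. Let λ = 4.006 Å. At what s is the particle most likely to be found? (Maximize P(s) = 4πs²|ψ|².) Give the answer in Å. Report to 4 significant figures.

Set d/ds [P(s) = 4πs²|ψ|²] = 0 and solve for s > 0.
Solving yields s = 3·λ.
With λ = 4.006, the most probable radial distance is 12.018 Å.

s ≈ 12.02 Å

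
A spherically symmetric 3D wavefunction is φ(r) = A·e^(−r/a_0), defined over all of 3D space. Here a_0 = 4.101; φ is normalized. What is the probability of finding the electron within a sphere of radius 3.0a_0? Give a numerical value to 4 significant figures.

P ≈ 0.9380

Integrate the radial probability density 4πr²|φ|² over r ≤ 3.0a_0.
The full normalization integral is A²·[π·a_0^3] = 1, fixing A².
Substituting u = r/a_0, A², 4π and the length scale all cancel in the ratio: P = ∫_{0}^{3.0} u^2·e^(-2·u) du / ∫_{0}^{∞} u^2·e^(-2·u) du.
An antiderivative of u^2·e^(-2·u) is -(2·u^2 + 2·u + 1)·e^(-2·u)/4; evaluating from 0 to 3.0 gives 1/4 - 25·e^(-6)/4, while the full integral is 1/4.
The region integral divided by the full integral gives P = 0.93803.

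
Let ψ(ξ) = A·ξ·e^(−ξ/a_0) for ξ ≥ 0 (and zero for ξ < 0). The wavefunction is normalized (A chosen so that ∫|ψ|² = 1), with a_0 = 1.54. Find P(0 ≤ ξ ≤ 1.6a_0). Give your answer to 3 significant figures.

P ≈ 0.620

|ψ|² is the probability density, so P = ∫_{0}^{1.6a_0} |ψ|² dξ.
With A² fixed by ∫|ψ|² = 1, i.e. A² = (a_0^3/4)^(−1), substitute and integrate.
In terms of u = ξ/a_0 (A² and the length scale cancel between numerator and denominator), P = [∫_{0}^{1.6} u^2·e^(-2·u) du] / [∫_{0}^{∞} u^2·e^(-2·u) du].
An antiderivative of u^2·e^(-2·u) is -(2·u^2 + 2·u + 1)·e^(-2·u)/4; evaluating from 0 to 1.6 gives 1/4 - 233·e^(-16/5)/100, while the full integral is 1/4.
This works out to P = 0.6201.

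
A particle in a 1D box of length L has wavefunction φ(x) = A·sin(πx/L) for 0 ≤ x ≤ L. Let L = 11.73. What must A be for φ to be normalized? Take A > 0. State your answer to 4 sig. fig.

A ≈ 0.4129

Normalization requires ∫|φ|² dx = 1, integrated from 0 to L.
Using sin²θ = (1 − cos 2θ)/2, carrying out the integral gives A² · L/2.
So A² = (L/2)^(−1).
Plugging in L = 11.73 yields A = 0.41292.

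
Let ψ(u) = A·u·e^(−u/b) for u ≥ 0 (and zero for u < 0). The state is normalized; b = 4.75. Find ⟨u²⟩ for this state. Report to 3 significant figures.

⟨u^2⟩ ≈ 67.7

⟨u²⟩ = ∫ u^2 |ψ|² du over the full domain.
Since the A² factors cancel between numerator and denominator, ⟨u²⟩ = 3·b^2.
With b = 4.75, ⟨u^2⟩ = 67.69.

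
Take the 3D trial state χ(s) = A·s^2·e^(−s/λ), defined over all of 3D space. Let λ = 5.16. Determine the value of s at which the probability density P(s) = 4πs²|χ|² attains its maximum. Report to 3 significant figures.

s ≈ 15.5

The maximum of P(s) = 4πs²|χ|² occurs where its derivative vanishes.
Solving yields s = 3·λ.
With λ = 5.16, the most probable radial distance is 15.48.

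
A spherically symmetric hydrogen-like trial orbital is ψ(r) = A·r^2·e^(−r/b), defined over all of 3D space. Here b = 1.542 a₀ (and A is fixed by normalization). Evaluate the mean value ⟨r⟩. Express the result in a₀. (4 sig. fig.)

⟨r⟩ ≈ 5.397 a₀

By definition ⟨r⟩ = ∫ r |ψ(r)|² 4πr² dr.
The ratio of the moment integral to the normalization integral gives ⟨r⟩ = 7·b/2.
Putting b = 1.542 gives 5.3970.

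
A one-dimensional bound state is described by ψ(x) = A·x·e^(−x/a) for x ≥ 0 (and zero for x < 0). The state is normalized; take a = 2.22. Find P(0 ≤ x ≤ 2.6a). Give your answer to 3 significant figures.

P ≈ 0.891

|ψ|² is the probability density, so P = ∫_{0}^{2.6a} |ψ|² dx.
With A² fixed by ∫|ψ|² = 1, i.e. A² = (a^3/4)^(−1), substitute and integrate.
In terms of u = x/a (A² and the length scale cancel between numerator and denominator), P = [∫_{0}^{2.6} u^2·e^(-2·u) du] / [∫_{0}^{∞} u^2·e^(-2·u) du].
With ∫ u^2·e^(-2·u) du = -(2·u^2 + 2·u + 1)·e^(-2·u)/4 + C, the region integral is 1/4 - 493·e^(-26/5)/100 and the full one is 1/4.
Taking the ratio, P = 0.8912.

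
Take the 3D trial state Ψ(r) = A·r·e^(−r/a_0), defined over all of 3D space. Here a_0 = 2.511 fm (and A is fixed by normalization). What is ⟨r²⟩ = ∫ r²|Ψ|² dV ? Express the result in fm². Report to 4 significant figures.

⟨r^2⟩ ≈ 47.29 fm^2

By definition ⟨r²⟩ = ∫ r^2 |Ψ(r)|² 4πr² dr.
Recall ∫₀^∞ r^m e^(−r/β) dr = m!·β^(m+1), the ratio of the moment integral to the normalization integral gives ⟨r²⟩ = 15·a_0^2/2.
Putting a_0 = 2.511 gives 47.288.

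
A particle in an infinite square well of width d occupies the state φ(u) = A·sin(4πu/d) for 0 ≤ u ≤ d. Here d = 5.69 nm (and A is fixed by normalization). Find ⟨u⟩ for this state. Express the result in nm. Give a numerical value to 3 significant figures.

By definition ⟨u⟩ = ∫ u |φ(u)|² du.
Using sin²θ = (1 − cos 2θ)/2, since the A² factors cancel between numerator and denominator, ⟨u⟩ = d/2.
With d = 5.69, ⟨u⟩ = 2.845.

⟨u⟩ ≈ 2.85 nm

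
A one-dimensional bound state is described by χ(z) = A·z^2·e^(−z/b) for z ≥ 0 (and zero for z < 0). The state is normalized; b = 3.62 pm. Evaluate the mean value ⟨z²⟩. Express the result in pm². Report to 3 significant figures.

By definition ⟨z²⟩ = ∫ z^2 |χ(z)|² dz.
Recall ∫₀^∞ z^m e^(−z/β) dz = m!·β^(m+1), evaluating both integrals, ⟨z²⟩ = 15·b^2/2.
Putting b = 3.62 gives 98.28.

⟨z^2⟩ ≈ 98.3 pm^2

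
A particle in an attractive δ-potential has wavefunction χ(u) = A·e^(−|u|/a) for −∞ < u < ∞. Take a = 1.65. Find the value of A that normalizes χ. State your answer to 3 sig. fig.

We need A² ∫|f|² du = 1, taking the integral from −∞ to ∞.
∫|χ|² du = A²·(a).
Setting this equal to 1 gives A² = 1/(a).
Plugging in a = 1.65 yields A = 0.7785.

A ≈ 0.778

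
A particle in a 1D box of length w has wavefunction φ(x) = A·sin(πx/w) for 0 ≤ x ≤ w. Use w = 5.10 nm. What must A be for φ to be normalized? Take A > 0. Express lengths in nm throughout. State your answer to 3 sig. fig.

A ≈ 0.626 nm^(-1/2)

Require ∫ |φ|² dx = 1 over the whole domain.
With φ = A·sin(πx/w), the integral evaluates to A²·[w/2].
With w = 5.10: A² = 0.3922 and A = 0.6262.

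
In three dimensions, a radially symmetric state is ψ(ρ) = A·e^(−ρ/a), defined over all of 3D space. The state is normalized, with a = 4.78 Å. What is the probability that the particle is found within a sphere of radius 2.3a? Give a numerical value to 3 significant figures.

P = ∫ |ψ|² 4πρ² dρ over ρ ≤ 2.3a.
Normalization gives A² = 1/(π·a^3).
In terms of u = ρ/a (A², 4π and the length scale all cancel between numerator and denominator), P = [∫_{0}^{2.3} u^2·e^(-2·u) du] / [∫_{0}^{∞} u^2·e^(-2·u) du].
An antiderivative of u^2·e^(-2·u) is -(2·u^2 + 2·u + 1)·e^(-2·u)/4; evaluating from 0 to 2.3 gives 1/4 - 809·e^(-23/5)/200, while the full integral is 1/4.
The region integral divided by the full integral gives P = 0.8374.

P ≈ 0.837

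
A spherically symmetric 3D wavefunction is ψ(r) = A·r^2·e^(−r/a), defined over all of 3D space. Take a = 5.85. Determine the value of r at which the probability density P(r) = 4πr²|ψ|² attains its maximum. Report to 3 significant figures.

Differentiate P(r) = 4πr²|ψ|² with respect to r and set to zero.
This gives r = 3·a.
With a = 5.85, the most probable radial distance is 17.55.

r ≈ 17.6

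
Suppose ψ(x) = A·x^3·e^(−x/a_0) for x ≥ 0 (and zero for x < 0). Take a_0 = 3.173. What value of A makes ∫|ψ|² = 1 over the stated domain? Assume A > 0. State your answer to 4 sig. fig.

We need A² ∫|f|² dx = 1, taking the integral from 0 to ∞.
With ψ = A·x^3·e^(−x/a_0), the integral evaluates to A²·[45·a_0^7/8].
Plugging in a_0 = 3.173 yields A = 0.0074096.

A ≈ 0.007410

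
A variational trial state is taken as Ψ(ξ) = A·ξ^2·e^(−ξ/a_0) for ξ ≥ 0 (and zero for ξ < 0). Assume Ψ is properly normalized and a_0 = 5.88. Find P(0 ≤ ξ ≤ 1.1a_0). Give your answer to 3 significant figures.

P = ∫_{0}^{1.1a_0} |Ψ(ξ)|² dξ.
With A² fixed by ∫|Ψ|² = 1, i.e. A² = (3·a_0^5/4)^(−1), substitute and integrate.
In terms of u = ξ/a_0 (A² and the length scale cancel between numerator and denominator), P = [∫_{0}^{1.1} u^4·e^(-2·u) du] / [∫_{0}^{∞} u^4·e^(-2·u) du].
An antiderivative of u^4·e^(-2·u) is -(u^4/2 + u^3 + 3·u^2/2 + 3·u/2 + 3/4)·e^(-2·u); evaluating from 0 to 1.1 gives ≈ 0.054372, while the full integral is 3/4.
This works out to P = 0.07250.

P ≈ 0.0725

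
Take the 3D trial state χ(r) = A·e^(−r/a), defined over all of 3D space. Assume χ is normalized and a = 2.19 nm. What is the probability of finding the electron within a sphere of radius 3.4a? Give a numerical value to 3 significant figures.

Integrate the radial probability density 4πr²|χ|² over r ≤ 3.4a.
Normalization gives A² = 1/(π·a^3).
In terms of u = r/a (A², 4π and the length scale all cancel between numerator and denominator), P = [∫_{0}^{3.4} u^2·e^(-2·u) du] / [∫_{0}^{∞} u^2·e^(-2·u) du].
Using ∫ u^2·e^(-2·u) du = -(2·u^2 + 2·u + 1)·e^(-2·u)/4, the numerator is 1/4 - 773·e^(-34/5)/100 and the denominator is 1/4.
The region integral divided by the full integral gives P = 0.9656.

P ≈ 0.966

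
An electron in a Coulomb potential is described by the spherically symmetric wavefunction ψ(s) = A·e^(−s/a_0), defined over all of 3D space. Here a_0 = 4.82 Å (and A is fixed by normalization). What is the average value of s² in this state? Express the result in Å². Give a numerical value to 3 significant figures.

⟨s^2⟩ ≈ 69.7 Å^2

The expectation value is the |ψ|²-weighted average of s^2: ∫ s^2|ψ|² 4πs² ds.
Since the A² factors cancel between numerator and denominator, ⟨s²⟩ = 3·a_0^2.
With a_0 = 4.82, ⟨s^2⟩ = 69.70.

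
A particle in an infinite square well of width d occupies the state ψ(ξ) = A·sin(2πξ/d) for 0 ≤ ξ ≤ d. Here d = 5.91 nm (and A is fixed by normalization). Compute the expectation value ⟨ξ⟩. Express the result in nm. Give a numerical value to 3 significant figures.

⟨ξ⟩ = ∫ ξ |ψ|² dξ over the full domain.
Using sin²θ = (1 − cos 2θ)/2, the ratio of the moment integral to the normalization integral gives ⟨ξ⟩ = d/2.
Putting d = 5.91 gives 2.955.

⟨ξ⟩ ≈ 2.96 nm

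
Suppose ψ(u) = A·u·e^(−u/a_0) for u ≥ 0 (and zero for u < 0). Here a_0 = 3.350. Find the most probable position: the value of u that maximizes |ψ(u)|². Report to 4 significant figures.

u ≈ 3.350

Differentiate |ψ(u)|² with respect to u and set to zero.
Solving yields u = a_0.
With a_0 = 3.350, the most probable position is 3.3500.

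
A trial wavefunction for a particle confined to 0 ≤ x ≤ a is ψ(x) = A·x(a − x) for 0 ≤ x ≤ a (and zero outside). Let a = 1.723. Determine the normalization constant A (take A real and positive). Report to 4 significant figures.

A ≈ 1.406

We need A² ∫|f|² dx = 1, taking the integral from 0 to a.
Expanding the polynomial and integrating term by term, carrying out the integral gives A² · a^5/30.
Setting this equal to 1 gives A² = 1/(a^5/30).
With a = 1.723: A² = 1.9756 and A = 1.4056.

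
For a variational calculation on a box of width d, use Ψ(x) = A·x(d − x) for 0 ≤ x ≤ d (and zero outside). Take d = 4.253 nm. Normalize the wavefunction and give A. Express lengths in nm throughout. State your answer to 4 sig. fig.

A ≈ 0.1468 nm^(-5/2)

The normalization condition is ∫|Ψ|² dx = 1 from 0 to d.
Expanding the polynomial and integrating term by term, carrying out the integral gives A² · d^5/30.
Setting this equal to 1 gives A² = 1/(d^5/30).
With d = 4.253: A² = 0.021560 and A = 0.14683.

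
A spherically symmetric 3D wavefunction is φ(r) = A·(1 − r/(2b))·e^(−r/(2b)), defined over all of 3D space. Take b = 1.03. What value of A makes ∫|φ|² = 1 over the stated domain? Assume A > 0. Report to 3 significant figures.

Normalization requires ∫|φ|² 4πr² dr = 1, integrated from 0 to ∞.
In 3D with spherical symmetry the volume element is 4πr² dr.
Recall ∫₀^∞ r^m e^(−r/β) dr = m!·β^(m+1), carrying out the integral gives A² · 8·π·b^3.
Hence A² = 1/[8·π·b^3].
Substituting b = 1.03 gives A² = 0.03641, so A = 0.1908.

A ≈ 0.191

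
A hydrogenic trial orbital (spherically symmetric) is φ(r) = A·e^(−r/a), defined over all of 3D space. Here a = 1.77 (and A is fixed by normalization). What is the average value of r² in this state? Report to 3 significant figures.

⟨r^2⟩ ≈ 9.40

The expectation value is the |φ|²-weighted average of r^2: ∫ r^2|φ|² 4πr² dr.
Since the A² factors cancel between numerator and denominator, ⟨r²⟩ = 3·a^2.
Putting a = 1.77 gives 9.399.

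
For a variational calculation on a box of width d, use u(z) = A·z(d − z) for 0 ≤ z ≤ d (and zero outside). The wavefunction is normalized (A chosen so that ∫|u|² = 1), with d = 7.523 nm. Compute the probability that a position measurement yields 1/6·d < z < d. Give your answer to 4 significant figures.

P ≈ 0.9645

|u|² is the probability density, so P = ∫_{1/6·d}^{d} |u|² dz.
With A² fixed by ∫|u|² = 1, i.e. A² = (d^5/30)^(−1), substitute and integrate.
Substituting t = z/d, A² and the length scale cancel in the ratio: P = ∫_{1/6}^{1} t^2·(1 - t)^2 dt / ∫_{0}^{1} t^2·(1 - t)^2 dt.
With ∫ t^2·(1 - t)^2 dt = t^3·(6·t^2 - 15·t + 10)/30 + C, the region integral is 125/3888 and the full one is 1/30.
Taking the ratio, P = 625/648.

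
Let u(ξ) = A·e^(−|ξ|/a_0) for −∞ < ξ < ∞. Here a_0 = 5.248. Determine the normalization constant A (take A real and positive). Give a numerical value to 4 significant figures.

A ≈ 0.4365

We need A² ∫|f|² dξ = 1, taking the integral from −∞ to ∞.
With ∫₀^∞ ξ^0 e^(−αξ) dξ = 0!/α^1, ∫|u|² dξ = A²·(a_0).
Plugging in a_0 = 5.248 yields A = 0.43652.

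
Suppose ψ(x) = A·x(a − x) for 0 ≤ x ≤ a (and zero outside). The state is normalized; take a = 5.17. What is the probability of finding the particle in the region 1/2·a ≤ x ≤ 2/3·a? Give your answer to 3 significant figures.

P ≈ 0.290

|ψ|² is the probability density, so P = ∫_{1/2·a}^{2/3·a} |ψ|² dx.
The normalization integral ∫|ψ|²dx over the whole domain equals a^5/30·A², and A² cancels in the ratio.
Let u = x/a; then A² and the length scale cancel, so P = ∫_{1/2}^{2/3} u^2·(1 - u)^2 du ÷ ∫_{0}^{1} u^2·(1 - u)^2 du.
An antiderivative of u^2·(1 - u)^2 is u^3·(6·u^2 - 15·u + 10)/30; evaluating from 1/2 to 2/3 gives 47/4860, while the full integral is 1/30.
The result is P = 47/162.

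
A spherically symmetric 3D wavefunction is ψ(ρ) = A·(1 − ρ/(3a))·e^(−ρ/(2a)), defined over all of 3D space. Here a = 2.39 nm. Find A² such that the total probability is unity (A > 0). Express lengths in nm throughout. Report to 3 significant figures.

Require ∫ |ψ|² 4πρ² dρ = 1 over the whole domain.
(Spherical symmetry: dV = 4πρ² dρ.)
The integral (without the A² prefactor) comes out to 8·π·a^3/3.
Setting this equal to 1 gives A² = 1/(8·π·a^3/3).
Plugging in a = 2.39 yields A = 0.09351.

A^2 ≈ 0.00874 nm^(-3)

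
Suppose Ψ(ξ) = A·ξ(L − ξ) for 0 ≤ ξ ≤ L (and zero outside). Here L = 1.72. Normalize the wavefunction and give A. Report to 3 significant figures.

A ≈ 1.41

Normalization requires ∫|Ψ|² dξ = 1, integrated from 0 to L.
∫|Ψ|² dξ = A²·(L^5/30).
Hence A² = 1/[L^5/30].
Plugging in L = 1.72 yields A = 1.412.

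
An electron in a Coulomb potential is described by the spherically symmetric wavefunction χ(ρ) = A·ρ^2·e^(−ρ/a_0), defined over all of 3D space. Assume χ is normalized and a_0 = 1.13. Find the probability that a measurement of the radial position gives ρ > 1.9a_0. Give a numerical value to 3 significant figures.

With dV = 4πρ²dρ, the probability is ∫|χ|² dV over ρ > 1.9a_0.
Normalization gives A² = 1/(45·π·a_0^7/2).
Substituting u = ρ/a_0, A², 4π and the length scale all cancel in the ratio: P = ∫_{1.9}^{∞} u^6·e^(-2·u) du / ∫_{0}^{∞} u^6·e^(-2·u) du.
Using ∫ u^6·e^(-2·u) du = -(4·u^6 + 12·u^5 + 30·u^4 + 60·u^3 + 90·u^2 + 90·u + 45)·e^(-2·u)/8, the numerator is ≈ 5.1137 and the denominator is 45/8.
The region integral divided by the full integral gives P = 0.9091.

P ≈ 0.909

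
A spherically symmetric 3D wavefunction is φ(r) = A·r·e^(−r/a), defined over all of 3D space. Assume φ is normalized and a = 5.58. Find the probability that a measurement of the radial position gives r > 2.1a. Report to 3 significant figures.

P ≈ 0.590

Integrate the radial probability density 4πr²|φ|² over r > 2.1a.
Normalization gives A² = 1/(3·π·a^5).
In terms of u = r/a (A², 4π and the length scale all cancel between numerator and denominator), P = [∫_{2.1}^{∞} u^4·e^(-2·u) du] / [∫_{0}^{∞} u^4·e^(-2·u) du].
With ∫ u^4·e^(-2·u) du = -(u^4/2 + u^3 + 3·u^2/2 + 3·u/2 + 3/4)·e^(-2·u) + C, the region integral is ≈ 0.44237 and the full one is 3/4.
The region integral divided by the full integral gives P = 0.5898.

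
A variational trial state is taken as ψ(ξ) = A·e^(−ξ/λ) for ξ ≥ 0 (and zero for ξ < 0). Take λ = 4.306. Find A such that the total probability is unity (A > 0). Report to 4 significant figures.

Require ∫ |ψ|² dξ = 1 over the whole domain.
Using ∫₀^∞ ξⁿ e^(−αξ) dξ = n!/αⁿ⁺¹, ∫|ψ|² dξ = A²·(λ/2).
So A² = (λ/2)^(−1).
With λ = 4.306: A² = 0.46447 and A = 0.68152.

A ≈ 0.6815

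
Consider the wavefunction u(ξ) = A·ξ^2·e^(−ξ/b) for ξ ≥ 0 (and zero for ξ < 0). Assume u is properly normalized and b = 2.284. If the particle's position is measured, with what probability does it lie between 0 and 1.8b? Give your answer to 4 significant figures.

The probability is P = ∫ |u|² dξ over [0, 1.8b].
The normalization integral ∫|u|²dξ over the whole domain equals 3·b^5/4·A², and A² cancels in the ratio.
In terms of t = ξ/b (A² and the length scale cancel between numerator and denominator), P = [∫_{0}^{1.8} t^4·e^(-2·t) dt] / [∫_{0}^{∞} t^4·e^(-2·t) dt].
An antiderivative of t^4·e^(-2·t) is -(t^4/2 + t^3 + 3·t^2/2 + 3·t/2 + 3/4)·e^(-2·t); evaluating from 0 to 1.8 gives ≈ 0.220171, while the full integral is 3/4.
Evaluating gives P = 0.29356.

P ≈ 0.2936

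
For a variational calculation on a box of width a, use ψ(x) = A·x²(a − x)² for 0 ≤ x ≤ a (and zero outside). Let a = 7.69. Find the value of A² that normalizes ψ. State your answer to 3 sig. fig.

A^2 ≈ 0.00000670

Normalization requires ∫|ψ|² dx = 1, integrated from 0 to a.
Expanding the polynomial and integrating term by term, carrying out the integral gives A² · a^9/630.
So A² = (a^9/630)^(−1).
With a = 7.69: A² = 0.000006699 and A = 0.002588.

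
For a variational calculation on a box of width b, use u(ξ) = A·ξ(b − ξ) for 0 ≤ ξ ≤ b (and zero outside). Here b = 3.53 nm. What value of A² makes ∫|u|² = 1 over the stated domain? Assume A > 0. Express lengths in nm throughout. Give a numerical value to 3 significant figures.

A^2 ≈ 0.0547 nm^(-5)

Normalization requires ∫|u|² dξ = 1, integrated from 0 to b.
Carrying out the integral gives A² · b^5/30.
So A² = (b^5/30)^(−1).
Substituting b = 3.53 gives A² = 0.05473, so A = 0.2340.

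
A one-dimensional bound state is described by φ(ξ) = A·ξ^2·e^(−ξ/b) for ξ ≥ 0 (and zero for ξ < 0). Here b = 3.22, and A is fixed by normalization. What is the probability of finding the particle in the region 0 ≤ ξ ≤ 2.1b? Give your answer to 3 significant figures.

P ≈ 0.410

P = ∫_{0}^{2.1b} |φ(ξ)|² dξ.
The normalization integral ∫|φ|²dξ over the whole domain equals 3·b^5/4·A², and A² cancels in the ratio.
Let u = ξ/b; then A² and the length scale cancel, so P = ∫_{0}^{2.1} u^4·e^(-2·u) du ÷ ∫_{0}^{∞} u^4·e^(-2·u) du.
Using ∫ u^4·e^(-2·u) du = -(u^4/2 + u^3 + 3·u^2/2 + 3·u/2 + 3/4)·e^(-2·u), the numerator is ≈ 0.30763 and the denominator is 3/4.
Taking the ratio, P = 0.4102.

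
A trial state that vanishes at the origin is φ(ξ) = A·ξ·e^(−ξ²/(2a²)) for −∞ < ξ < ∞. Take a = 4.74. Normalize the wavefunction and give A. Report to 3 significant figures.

We need A² ∫|f|² dξ = 1, taking the integral from −∞ to ∞.
Using the Gaussian integral ∫_{−∞}^{∞} e^(−αξ²) dξ = √(π/α), ∫|φ|² dξ = A²·(√(π)·a^3/2).
Setting this equal to 1 gives A² = 1/(√(π)·a^3/2).
With a = 4.74: A² = 0.01060 and A = 0.1029.

A ≈ 0.103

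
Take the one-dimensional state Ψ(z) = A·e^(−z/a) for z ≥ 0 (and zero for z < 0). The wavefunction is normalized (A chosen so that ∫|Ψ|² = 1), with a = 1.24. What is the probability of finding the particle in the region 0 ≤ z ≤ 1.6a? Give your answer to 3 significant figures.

P = ∫_{0}^{1.6a} |Ψ(z)|² dz.
With A² fixed by ∫|Ψ|² = 1, i.e. A² = (a/2)^(−1), substitute and integrate.
In terms of u = z/a (A² and the length scale cancel between numerator and denominator), P = [∫_{0}^{1.6} e^(-2·u) du] / [∫_{0}^{∞} e^(-2·u) du].
With ∫ e^(-2·u) du = -e^(-2·u)/2 + C, the region integral is 1/2 - e^(-16/5)/2 and the full one is 1/2.
Evaluating gives P = 0.9592.

P ≈ 0.959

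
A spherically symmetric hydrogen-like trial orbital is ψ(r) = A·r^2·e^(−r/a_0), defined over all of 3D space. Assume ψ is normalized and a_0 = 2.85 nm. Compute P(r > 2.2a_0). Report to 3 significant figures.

P ≈ 0.844

With dV = 4πr²dr, the probability is ∫|ψ|² dV over r > 2.2a_0.
Normalization gives A² = 1/(45·π·a_0^7/2).
Let u = r/a_0; then A², 4π and the length scale all cancel, so P = ∫_{2.2}^{∞} u^6·e^(-2·u) du ÷ ∫_{0}^{∞} u^6·e^(-2·u) du.
Using ∫ u^6·e^(-2·u) du = -(4·u^6 + 12·u^5 + 30·u^4 + 60·u^3 + 90·u^2 + 90·u + 45)·e^(-2·u)/8, the numerator is ≈ 4.7455 and the denominator is 45/8.
Taking the ratio yields P = 0.8436.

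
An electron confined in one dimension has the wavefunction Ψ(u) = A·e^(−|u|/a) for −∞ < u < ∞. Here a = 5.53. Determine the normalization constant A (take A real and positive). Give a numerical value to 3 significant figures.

The normalization condition is ∫|Ψ|² du = 1 from −∞ to ∞.
Using ∫₀^∞ uⁿ e^(−αu) du = n!/αⁿ⁺¹, the integral (without the A² prefactor) comes out to a.
So A² = (a)^(−1).
Plugging in a = 5.53 yields A = 0.4252.

A ≈ 0.425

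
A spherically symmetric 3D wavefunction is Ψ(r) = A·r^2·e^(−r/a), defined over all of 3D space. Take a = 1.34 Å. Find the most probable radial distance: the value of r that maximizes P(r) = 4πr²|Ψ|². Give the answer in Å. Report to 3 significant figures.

r ≈ 4.02 Å

Set d/dr [P(r) = 4πr²|Ψ|²] = 0 and solve for r > 0.
This gives r = 3·a.
With a = 1.34, the most probable radial distance is 4.020 Å.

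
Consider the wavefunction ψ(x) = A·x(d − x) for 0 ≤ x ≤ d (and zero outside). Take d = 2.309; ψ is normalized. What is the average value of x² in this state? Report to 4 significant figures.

⟨x^2⟩ ≈ 1.523

The expectation value is the |ψ|²-weighted average of x^2: ∫ x^2|ψ|² dx.
Evaluating both integrals, ⟨x²⟩ = 2·d^2/7.
With d = 2.309, ⟨x^2⟩ = 1.5233.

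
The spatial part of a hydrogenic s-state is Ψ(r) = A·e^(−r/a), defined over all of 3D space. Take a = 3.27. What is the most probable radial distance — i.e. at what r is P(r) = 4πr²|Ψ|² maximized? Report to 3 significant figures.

r ≈ 3.27

Set d/dr [P(r) = 4πr²|Ψ|²] = 0 and solve for r > 0.
Solving yields r = a.
With a = 3.27, the most probable radial distance is 3.270.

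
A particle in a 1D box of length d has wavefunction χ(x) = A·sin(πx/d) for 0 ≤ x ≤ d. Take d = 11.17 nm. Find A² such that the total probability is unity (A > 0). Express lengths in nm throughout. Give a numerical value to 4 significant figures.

We need A² ∫|f|² dx = 1, taking the integral from 0 to d.
With ∫₀^d sin²(nπx/d) dx = d/2, with χ = A·sin(πx/d), the integral evaluates to A²·[d/2].
So A² = (d/2)^(−1).
With d = 11.17: A² = 0.17905 and A = 0.42314.

A^2 ≈ 0.1791 nm^(-1)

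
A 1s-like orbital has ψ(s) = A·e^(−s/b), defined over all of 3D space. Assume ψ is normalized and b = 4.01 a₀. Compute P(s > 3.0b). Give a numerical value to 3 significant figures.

P ≈ 0.0620

With dV = 4πs²ds, the probability is ∫|ψ|² dV over s > 3.0b.
Normalization gives A² = 1/(π·b^3).
In terms of u = s/b (A², 4π and the length scale all cancel between numerator and denominator), P = [∫_{3.0}^{∞} u^2·e^(-2·u) du] / [∫_{0}^{∞} u^2·e^(-2·u) du].
With ∫ u^2·e^(-2·u) du = -(2·u^2 + 2·u + 1)·e^(-2·u)/4 + C, the region integral is 25·e^(-6)/4 and the full one is 1/4.
The region integral divided by the full integral gives P = 0.06197.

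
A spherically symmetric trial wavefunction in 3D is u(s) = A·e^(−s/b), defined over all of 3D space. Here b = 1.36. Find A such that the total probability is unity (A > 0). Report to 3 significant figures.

We need A² ∫|f|² 4πs² ds = 1, taking the integral from 0 to ∞.
The angular integral contributes 4π, leaving ∫₀^∞ s²|u|² ds.
The integral (without the A² prefactor) comes out to π·b^3.
Plugging in b = 1.36 yields A = 0.3557.

A ≈ 0.356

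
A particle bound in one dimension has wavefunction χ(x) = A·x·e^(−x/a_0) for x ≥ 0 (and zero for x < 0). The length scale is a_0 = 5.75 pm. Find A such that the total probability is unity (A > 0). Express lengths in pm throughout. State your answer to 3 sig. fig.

Normalization requires ∫|χ|² dx = 1, integrated from 0 to ∞.
Recall ∫₀^∞ x^m e^(−x/β) dx = m!·β^(m+1), carrying out the integral gives A² · a_0^3/4.
So A² = (a_0^3/4)^(−1).
Substituting a_0 = 5.75 gives A² = 0.02104, so A = 0.1451.

A ≈ 0.145 pm^(-3/2)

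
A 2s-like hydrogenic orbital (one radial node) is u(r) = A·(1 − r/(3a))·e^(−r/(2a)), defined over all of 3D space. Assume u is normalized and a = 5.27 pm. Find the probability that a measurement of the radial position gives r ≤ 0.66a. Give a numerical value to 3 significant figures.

P ≈ 0.0626

P = ∫ |u|² 4πr² dr over r ≤ 0.66a.
A² is fixed by ∫₀^∞ 4πr²|u|² dr = 1, i.e. A² = (8·π·a^3/3)^(−1).
In terms of t = r/a (A², 4π and the length scale all cancel between numerator and denominator), P = [∫_{0}^{0.66} t^2·(1 - t/3)^2·e^(-t) dt] / [∫_{0}^{∞} t^2·(1 - t/3)^2·e^(-t) dt].
An antiderivative of t^2·(1 - t/3)^2·e^(-t) is (-t^4 + 2·t^3 - 3·t^2 - 6·t - 6)·e^(-t)/9; evaluating from 0 to 0.66 gives ≈ 0.041762, while the full integral is 2/3.
Taking the ratio yields P = 0.06264.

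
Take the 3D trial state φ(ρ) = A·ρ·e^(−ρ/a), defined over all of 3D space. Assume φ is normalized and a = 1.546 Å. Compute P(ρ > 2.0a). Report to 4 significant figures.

P ≈ 0.6288

Integrate the radial probability density 4πρ²|φ|² over ρ > 2.0a.
Normalization gives A² = 1/(3·π·a^5).
Let u = ρ/a; then A², 4π and the length scale all cancel, so P = ∫_{2.0}^{∞} u^4·e^(-2·u) du ÷ ∫_{0}^{∞} u^4·e^(-2·u) du.
An antiderivative of u^4·e^(-2·u) is -(u^4/2 + u^3 + 3·u^2/2 + 3·u/2 + 3/4)·e^(-2·u); evaluating from 2.0 to ∞ gives 103·e^(-4)/4, while the full integral is 3/4.
Taking the ratio yields P = 0.62884.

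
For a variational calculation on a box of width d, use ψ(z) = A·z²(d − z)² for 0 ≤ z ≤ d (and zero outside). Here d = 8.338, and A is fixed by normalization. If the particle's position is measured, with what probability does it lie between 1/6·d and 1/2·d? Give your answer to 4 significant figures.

P = ∫_{1/6·d}^{1/2·d} |ψ(z)|² dz.
With A² fixed by ∫|ψ|² = 1, i.e. A² = (d^9/630)^(−1), substitute and integrate.
Substituting u = z/d, A² and the length scale cancel in the ratio: P = ∫_{1/6}^{1/2} u^4·(1 - u)^4 du / ∫_{0}^{1} u^4·(1 - u)^4 du.
With ∫ u^4·(1 - u)^4 du = u^5·(70·u^4 - 315·u^3 + 540·u^2 - 420·u + 126)/630 + C, the region integral is ≈ 0.000779444 and the full one is 1/630.
Evaluating gives P = 0.49105.

P ≈ 0.4910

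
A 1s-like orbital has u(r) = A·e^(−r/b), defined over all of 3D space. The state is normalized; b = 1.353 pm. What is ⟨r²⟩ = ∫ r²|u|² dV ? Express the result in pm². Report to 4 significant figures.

By definition ⟨r²⟩ = ∫ r^2 |u(r)|² 4πr² dr.
Since the A² factors cancel between numerator and denominator, ⟨r²⟩ = 3·b^2.
Putting b = 1.353 gives 5.4918.

⟨r^2⟩ ≈ 5.492 pm^2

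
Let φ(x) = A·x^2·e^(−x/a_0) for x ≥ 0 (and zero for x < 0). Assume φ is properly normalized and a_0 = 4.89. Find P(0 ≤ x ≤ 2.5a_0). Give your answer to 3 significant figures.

P ≈ 0.560

The probability is P = ∫ |φ|² dx over [0, 2.5a_0].
Since A² = 1/(3·a_0^5/4), this is the region integral divided by the full normalization integral.
In terms of u = x/a_0 (A² and the length scale cancel between numerator and denominator), P = [∫_{0}^{2.5} u^4·e^(-2·u) du] / [∫_{0}^{∞} u^4·e^(-2·u) du].
Using ∫ u^4·e^(-2·u) du = -(u^4/2 + u^3 + 3·u^2/2 + 3·u/2 + 3/4)·e^(-2·u), the numerator is 3/4 - 1569·e^(-5)/32 and the denominator is 3/4.
The result is P = 0.5595.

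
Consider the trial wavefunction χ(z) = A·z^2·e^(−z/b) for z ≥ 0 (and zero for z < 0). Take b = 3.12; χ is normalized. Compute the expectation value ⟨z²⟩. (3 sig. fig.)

The expectation value is the |χ|²-weighted average of z^2: ∫ z^2|χ|² dz.
With ∫₀^∞ z^6 e^(−αz) dz = 6!/α^7, the ratio of the moment integral to the normalization integral gives ⟨z²⟩ = 15·b^2/2.
With b = 3.12, ⟨z^2⟩ = 73.01.

⟨z^2⟩ ≈ 73.0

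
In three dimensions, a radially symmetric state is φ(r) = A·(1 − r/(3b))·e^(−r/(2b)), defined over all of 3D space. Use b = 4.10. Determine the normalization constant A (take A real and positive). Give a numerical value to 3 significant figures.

We need A² ∫|f|² 4πr² dr = 1, taking the integral from 0 to ∞.
(Spherical symmetry: dV = 4πr² dr.)
Using ∫₀^∞ rⁿ e^(−αr) dr = n!/αⁿ⁺¹, carrying out the integral gives A² · 8·π·b^3/3.
Hence A² = 1/[8·π·b^3/3].
Substituting b = 4.10 gives A² = 0.001732, so A = 0.04162.

A ≈ 0.0416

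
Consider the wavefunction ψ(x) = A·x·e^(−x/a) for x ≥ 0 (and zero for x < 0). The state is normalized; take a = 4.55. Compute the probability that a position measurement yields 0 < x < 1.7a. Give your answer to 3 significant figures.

|ψ|² is the probability density, so P = ∫_{0}^{1.7a} |ψ|² dx.
Since A² = 1/(a^3/4), this is the region integral divided by the full normalization integral.
In terms of u = x/a (A² and the length scale cancel between numerator and denominator), P = [∫_{0}^{1.7} u^2·e^(-2·u) du] / [∫_{0}^{∞} u^2·e^(-2·u) du].
With ∫ u^2·e^(-2·u) du = -(2·u^2 + 2·u + 1)·e^(-2·u)/4 + C, the region integral is 1/4 - 509·e^(-17/5)/200 and the full one is 1/4.
This works out to P = 0.6603.

P ≈ 0.660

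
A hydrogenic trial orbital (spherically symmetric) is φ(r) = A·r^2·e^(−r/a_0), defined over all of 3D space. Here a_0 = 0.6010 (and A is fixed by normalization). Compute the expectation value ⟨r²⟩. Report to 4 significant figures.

⟨r^2⟩ ≈ 5.057

⟨r²⟩ = ∫ r^2 |φ|² 4πr² dr over the full domain.
Since the A² factors cancel between numerator and denominator, ⟨r²⟩ = 14·a_0^2.
Putting a_0 = 0.6010 gives 5.0568.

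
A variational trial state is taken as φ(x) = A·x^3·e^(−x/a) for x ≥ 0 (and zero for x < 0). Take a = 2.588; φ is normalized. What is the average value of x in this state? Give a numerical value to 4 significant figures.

⟨x⟩ = ∫ x |φ|² dx over the full domain.
Since the A² factors cancel between numerator and denominator, ⟨x⟩ = 7·a/2.
With a = 2.588, ⟨x⟩ = 9.0580.

⟨x⟩ ≈ 9.058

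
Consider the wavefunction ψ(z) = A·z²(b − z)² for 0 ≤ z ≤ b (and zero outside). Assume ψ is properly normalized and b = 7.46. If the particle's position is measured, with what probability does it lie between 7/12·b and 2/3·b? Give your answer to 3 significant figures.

The probability is P = ∫ |ψ|² dz over [7/12·b, 2/3·b].
The normalization integral ∫|ψ|²dz over the whole domain equals b^9/630·A², and A² cancels in the ratio.
Substituting u = z/b, A² and the length scale cancel in the ratio: P = ∫_{7/12}^{2/3} u^4·(1 - u)^4 du / ∫_{0}^{1} u^4·(1 - u)^4 du.
An antiderivative of u^4·(1 - u)^4 is u^5·(70·u^4 - 315·u^3 + 540·u^2 - 420·u + 126)/630; evaluating from 7/12 to 2/3 gives ≈ 0.00024997, while the full integral is 1/630.
Evaluating gives P = 0.1575.

P ≈ 0.157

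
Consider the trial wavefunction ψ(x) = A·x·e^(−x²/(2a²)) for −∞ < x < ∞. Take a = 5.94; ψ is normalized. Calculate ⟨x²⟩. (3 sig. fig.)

⟨x^2⟩ ≈ 52.9

⟨x²⟩ = ∫ x^2 |ψ|² dx over the full domain.
Differentiating ∫e^(−αx²) dx = √(π/α) under α to get the higher moments, evaluating both integrals, ⟨x²⟩ = 3·a^2/2.
Putting a = 5.94 gives 52.93.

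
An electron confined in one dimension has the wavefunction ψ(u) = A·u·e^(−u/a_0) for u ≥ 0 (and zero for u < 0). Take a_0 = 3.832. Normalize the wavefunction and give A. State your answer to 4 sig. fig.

We need A² ∫|f|² du = 1, taking the integral from 0 to ∞.
With ∫₀^∞ u^2 e^(−αu) du = 2!/α^3, carrying out the integral gives A² · a_0^3/4.
So A² = (a_0^3/4)^(−1).
With a_0 = 3.832: A² = 0.071086 and A = 0.26662.

A ≈ 0.2666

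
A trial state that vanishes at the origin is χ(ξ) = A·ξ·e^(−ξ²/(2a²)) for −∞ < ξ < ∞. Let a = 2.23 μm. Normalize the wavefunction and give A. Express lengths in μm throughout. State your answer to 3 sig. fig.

Require ∫ |χ|² dξ = 1 over the whole domain.
Differentiating ∫e^(−αξ²) dξ = √(π/α) under α to get the higher moments, ∫|χ|² dξ = A²·(√(π)·a^3/2).
Setting this equal to 1 gives A² = 1/(√(π)·a^3/2).
Substituting a = 2.23 gives A² = 0.1018, so A = 0.3190.

A ≈ 0.319 μm^(-3/2)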